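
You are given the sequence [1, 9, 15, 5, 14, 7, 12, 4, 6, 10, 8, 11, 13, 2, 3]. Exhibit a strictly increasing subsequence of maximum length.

1, 5, 7, 10, 11, 13

Patience tails give the LIS length; then backtrack through the dp parents:
1 → extends → [1]
9 → extends → [1, 9]
15 → extends → [1, 9, 15]
5 → replaces 9 → [1, 5, 15]
14 → replaces 15 → [1, 5, 14]
7 → replaces 14 → [1, 5, 7]
12 → extends → [1, 5, 7, 12]
4 → replaces 5 → [1, 4, 7, 12]
6 → replaces 7 → [1, 4, 6, 12]
10 → replaces 12 → [1, 4, 6, 10]
8 → replaces 10 → [1, 4, 6, 8]
11 → extends → [1, 4, 6, 8, 11]
13 → extends → [1, 4, 6, 8, 11, 13]
2 → replaces 4 → [1, 2, 6, 8, 11, 13]
3 → replaces 6 → [1, 2, 3, 8, 11, 13]
Length 6; one witness is 1, 5, 7, 10, 11, 13.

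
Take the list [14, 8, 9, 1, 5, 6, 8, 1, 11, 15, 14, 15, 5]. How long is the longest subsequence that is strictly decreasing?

Negate each value so 'decreasing' becomes 'increasing', then run patience tails on the negated sequence:
-14 → extends → [-14]
-8 → extends → [-14, -8]
-9 → replaces -8 → [-14, -9]
-1 → extends → [-14, -9, -1]
-5 → replaces -1 → [-14, -9, -5]
-6 → replaces -5 → [-14, -9, -6]
-8 → replaces -6 → [-14, -9, -8]
-1 → extends → [-14, -9, -8, -1]
-11 → replaces -9 → [-14, -11, -8, -1]
-15 → replaces -14 → [-15, -11, -8, -1]
-14 → replaces -11 → [-15, -14, -8, -1]
-15 → already a tail → [-15, -14, -8, -1]
-5 → replaces -1 → [-15, -14, -8, -5]
Four tails, so the longest strictly decreasing subsequence of the original has length 4.

4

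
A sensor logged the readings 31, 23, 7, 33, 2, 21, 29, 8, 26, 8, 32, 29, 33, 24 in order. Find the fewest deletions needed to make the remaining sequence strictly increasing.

Fewest deletions = n − (longest strictly increasing subsequence).
i:      1  2  3  4  5  6  7  8  9 10 11 12 13 14
a[i]:  31 23  7 33  2 21 29  8 26  8 32 29 33 24
dp:     1  1  1  2  1  2  3  2  3  2  4  4  5  3
max dp = 5, so deletions = 14 − 5 = 9.

9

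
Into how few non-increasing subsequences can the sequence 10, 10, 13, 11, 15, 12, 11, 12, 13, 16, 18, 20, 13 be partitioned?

Place each on the leftmost legal pile:
10 → new pile 1 (tops now [10])
10 → pile 1 (tops now [10])
13 → new pile 2 (tops now [10, 13])
11 → pile 2 (tops now [10, 11])
15 → new pile 3 (tops now [10, 11, 15])
12 → pile 3 (tops now [10, 11, 12])
11 → pile 2 (tops now [10, 11, 12])
12 → pile 3 (tops now [10, 11, 12])
13 → new pile 4 (tops now [10, 11, 12, 13])
16 → new pile 5 (tops now [10, 11, 12, 13, 16])
18 → new pile 6 (tops now [10, 11, 12, 13, 16, 18])
20 → new pile 7 (tops now [10, 11, 12, 13, 16, 18, 20])
13 → pile 4 (tops now [10, 11, 12, 13, 16, 18, 20])
Seven piles.

7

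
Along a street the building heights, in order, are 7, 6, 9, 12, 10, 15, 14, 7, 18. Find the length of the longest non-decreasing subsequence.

5

Let dp[i] be the length of the longest such subsequence ending at index i:
i:      1  2  3  4  5  6  7  8  9
a[i]:   7  6  9 12 10 15 14  7 18
dp:     1  1  2  3  3  4  4  2  5
Maximum dp value is 5.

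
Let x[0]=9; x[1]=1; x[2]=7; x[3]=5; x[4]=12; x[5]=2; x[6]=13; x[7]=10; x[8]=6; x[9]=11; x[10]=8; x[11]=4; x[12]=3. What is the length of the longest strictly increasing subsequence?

4

Track the smallest tail for each achievable length (strict):
9 → extends → [9]
1 → replaces 9 → [1]
7 → extends → [1, 7]
5 → replaces 7 → [1, 5]
12 → extends → [1, 5, 12]
2 → replaces 5 → [1, 2, 12]
13 → extends → [1, 2, 12, 13]
10 → replaces 12 → [1, 2, 10, 13]
6 → replaces 10 → [1, 2, 6, 13]
11 → replaces 13 → [1, 2, 6, 11]
8 → replaces 11 → [1, 2, 6, 8]
4 → replaces 6 → [1, 2, 4, 8]
3 → replaces 4 → [1, 2, 3, 8]
Four tails, so the longest strictly increasing subsequence has length 4 (e.g. 1, 7, 12, 13).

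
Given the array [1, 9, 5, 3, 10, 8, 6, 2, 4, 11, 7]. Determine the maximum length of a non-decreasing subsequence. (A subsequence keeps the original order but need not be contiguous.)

Track the smallest tail for each achievable length (allowing ties):
1 → extends → [1]
9 → extends → [1, 9]
5 → replaces 9 → [1, 5]
3 → replaces 5 → [1, 3]
10 → extends → [1, 3, 10]
8 → replaces 10 → [1, 3, 8]
6 → replaces 8 → [1, 3, 6]
2 → replaces 3 → [1, 2, 6]
4 → replaces 6 → [1, 2, 4]
11 → extends → [1, 2, 4, 11]
7 → replaces 11 → [1, 2, 4, 7]
Four tails, so the longest non-decreasing subsequence has length 4 (e.g. 1, 9, 10, 11).

4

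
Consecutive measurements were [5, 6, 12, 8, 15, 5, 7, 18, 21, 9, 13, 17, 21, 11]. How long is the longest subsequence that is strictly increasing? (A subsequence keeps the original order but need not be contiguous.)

7

Track the smallest tail for each achievable length (strict):
5 → extends → [5]
6 → extends → [5, 6]
12 → extends → [5, 6, 12]
8 → replaces 12 → [5, 6, 8]
15 → extends → [5, 6, 8, 15]
5 → already a tail → [5, 6, 8, 15]
7 → replaces 8 → [5, 6, 7, 15]
18 → extends → [5, 6, 7, 15, 18]
21 → extends → [5, 6, 7, 15, 18, 21]
9 → replaces 15 → [5, 6, 7, 9, 18, 21]
13 → replaces 18 → [5, 6, 7, 9, 13, 21]
17 → replaces 21 → [5, 6, 7, 9, 13, 17]
21 → extends → [5, 6, 7, 9, 13, 17, 21]
11 → replaces 13 → [5, 6, 7, 9, 11, 17, 21]
Seven tails, so the longest strictly increasing subsequence has length 7 (e.g. 5, 6, 8, 9, 13, 17, 21).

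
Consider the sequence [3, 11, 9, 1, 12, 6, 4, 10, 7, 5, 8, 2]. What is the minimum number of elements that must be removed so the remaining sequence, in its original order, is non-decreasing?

8

Fewest deletions = n − (longest non-decreasing subsequence).
Patience tails:
3 → extends → [3]
11 → extends → [3, 11]
9 → replaces 11 → [3, 9]
1 → replaces 3 → [1, 9]
12 → extends → [1, 9, 12]
6 → replaces 9 → [1, 6, 12]
4 → replaces 6 → [1, 4, 12]
10 → replaces 12 → [1, 4, 10]
7 → replaces 10 → [1, 4, 7]
5 → replaces 7 → [1, 4, 5]
8 → extends → [1, 4, 5, 8]
2 → replaces 4 → [1, 2, 5, 8]
Longest non-decreasing subsequence has length 4, so deletions = 12 − 4 = 8.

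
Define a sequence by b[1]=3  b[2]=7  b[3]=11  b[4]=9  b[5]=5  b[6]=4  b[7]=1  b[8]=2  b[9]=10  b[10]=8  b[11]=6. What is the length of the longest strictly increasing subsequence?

4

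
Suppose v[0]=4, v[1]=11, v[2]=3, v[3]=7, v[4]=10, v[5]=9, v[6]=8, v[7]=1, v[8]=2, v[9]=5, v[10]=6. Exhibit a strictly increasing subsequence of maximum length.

Patience tails give the LIS length; then backtrack through the dp parents:
4 → extends → [4]
11 → extends → [4, 11]
3 → replaces 4 → [3, 11]
7 → replaces 11 → [3, 7]
10 → extends → [3, 7, 10]
9 → replaces 10 → [3, 7, 9]
8 → replaces 9 → [3, 7, 8]
1 → replaces 3 → [1, 7, 8]
2 → replaces 7 → [1, 2, 8]
5 → replaces 8 → [1, 2, 5]
6 → extends → [1, 2, 5, 6]
Length 4; one witness is 1, 2, 5, 6.

1, 2, 5, 6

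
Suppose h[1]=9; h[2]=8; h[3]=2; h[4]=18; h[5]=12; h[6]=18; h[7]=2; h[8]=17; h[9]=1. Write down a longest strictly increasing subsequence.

9, 12, 18

Patience tails give the LIS length; then backtrack through the dp parents:
9 → extends → [9]
8 → replaces 9 → [8]
2 → replaces 8 → [2]
18 → extends → [2, 18]
12 → replaces 18 → [2, 12]
18 → extends → [2, 12, 18]
2 → already a tail → [2, 12, 18]
17 → replaces 18 → [2, 12, 17]
1 → replaces 2 → [1, 12, 17]
Length 3; one witness is 9, 12, 18.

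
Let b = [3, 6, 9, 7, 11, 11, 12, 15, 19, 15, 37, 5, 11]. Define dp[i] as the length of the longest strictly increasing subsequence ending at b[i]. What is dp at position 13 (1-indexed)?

dp[i] = 1 + max{dp[j] : j<i, b[j]<b[i]} (or 1 if no such j):
i:      1  2  3  4  5  6  7  8  9 10 11 12 13
b[i]:   3  6  9  7 11 11 12 15 19 15 37  5 11
dp:     1  2  3  3  4  4  5  6  7  6  8  2  4
At index 13 the value is 4.

4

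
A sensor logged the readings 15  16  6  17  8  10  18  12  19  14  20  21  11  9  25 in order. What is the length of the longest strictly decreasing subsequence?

4

Let dp[i] be the longest strictly decreasing subsequence ending at i:
i:      1  2  3  4  5  6  7  8  9 10 11 12 13 14 15
a[i]:  15 16  6 17  8 10 18 12 19 14 20 21 11  9 25
dp:     1  1  2  1  2  2  1  2  1  2  1  1  3  4  1
Maximum is 4.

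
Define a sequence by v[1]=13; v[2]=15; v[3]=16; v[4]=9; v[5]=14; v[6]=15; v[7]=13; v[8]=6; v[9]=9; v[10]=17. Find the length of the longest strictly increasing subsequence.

4

Track the smallest tail for each achievable length (strict):
13 → extends → [13]
15 → extends → [13, 15]
16 → extends → [13, 15, 16]
9 → replaces 13 → [9, 15, 16]
14 → replaces 15 → [9, 14, 16]
15 → replaces 16 → [9, 14, 15]
13 → replaces 14 → [9, 13, 15]
6 → replaces 9 → [6, 13, 15]
9 → replaces 13 → [6, 9, 15]
17 → extends → [6, 9, 15, 17]
Four tails, so the longest strictly increasing subsequence has length 4 (e.g. 13, 15, 16, 17).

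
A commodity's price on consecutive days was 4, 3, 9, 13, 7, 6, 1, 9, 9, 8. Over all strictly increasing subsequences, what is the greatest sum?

Let S[i] be the best sum of a strictly increasing subsequence ending at i:
i:      1  2  3  4  5  6  7  8  9 10
a[i]:   4  3  9 13  7  6  1  9  9  8
S:      4  3 13 26 11 10  1 20 20 19
Maximum is 26 (e.g. 4 + 9 + 13).

26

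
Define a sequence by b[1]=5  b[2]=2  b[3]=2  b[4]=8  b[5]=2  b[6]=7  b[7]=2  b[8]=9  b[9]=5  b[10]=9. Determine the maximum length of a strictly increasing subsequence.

3

Track the smallest tail for each achievable length (strict):
5 → extends → [5]
2 → replaces 5 → [2]
2 → already a tail → [2]
8 → extends → [2, 8]
2 → already a tail → [2, 8]
7 → replaces 8 → [2, 7]
2 → already a tail → [2, 7]
9 → extends → [2, 7, 9]
5 → replaces 7 → [2, 5, 9]
9 → already a tail → [2, 5, 9]
Three tails, so the longest strictly increasing subsequence has length 3 (e.g. 5, 8, 9).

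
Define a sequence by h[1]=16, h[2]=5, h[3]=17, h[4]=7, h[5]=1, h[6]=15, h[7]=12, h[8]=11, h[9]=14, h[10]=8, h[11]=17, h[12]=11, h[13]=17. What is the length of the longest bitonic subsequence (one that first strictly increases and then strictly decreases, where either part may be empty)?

inc[i] = longest strictly increasing subsequence ending at i; dec[i] = longest strictly decreasing subsequence starting at i:
i:      1  2  3  4  5  6  7  8  9 10 11 12 13
h[i]:  16  5 17  7  1 15 12 11 14  8 17 11 17
inc:    1  1  2  2  1  3  3  3  4  3  5  4  5
dec:    5  2  5  2  1  4  3  2  2  1  2  1  1
Best peak at i=3 (value 17): inc=2, dec=5, length 2+5−1 = 6.

6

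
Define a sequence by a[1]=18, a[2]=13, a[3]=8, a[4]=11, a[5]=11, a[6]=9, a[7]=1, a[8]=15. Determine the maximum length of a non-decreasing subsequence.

Let dp[i] be the length of the longest such subsequence ending at index i:
i:      1  2  3  4  5  6  7  8
a[i]:  18 13  8 11 11  9  1 15
dp:     1  1  1  2  3  2  1  4
Maximum dp value is 4.

4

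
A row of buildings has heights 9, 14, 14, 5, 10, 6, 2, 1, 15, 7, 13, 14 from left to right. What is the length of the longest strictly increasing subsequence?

5

Let dp[i] be the length of the longest such subsequence ending at index i:
i:      1  2  3  4  5  6  7  8  9 10 11 12
a[i]:   9 14 14  5 10  6  2  1 15  7 13 14
dp:     1  2  2  1  2  2  1  1  3  3  4  5
Maximum dp value is 5.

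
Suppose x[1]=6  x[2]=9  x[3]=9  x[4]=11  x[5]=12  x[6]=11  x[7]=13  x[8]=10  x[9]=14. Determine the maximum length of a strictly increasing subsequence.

6

Track the smallest tail for each achievable length (strict):
6 → extends → [6]
9 → extends → [6, 9]
9 → already a tail → [6, 9]
11 → extends → [6, 9, 11]
12 → extends → [6, 9, 11, 12]
11 → already a tail → [6, 9, 11, 12]
13 → extends → [6, 9, 11, 12, 13]
10 → replaces 11 → [6, 9, 10, 12, 13]
14 → extends → [6, 9, 10, 12, 13, 14]
Six tails, so the longest strictly increasing subsequence has length 6 (e.g. 6, 9, 11, 12, 13, 14).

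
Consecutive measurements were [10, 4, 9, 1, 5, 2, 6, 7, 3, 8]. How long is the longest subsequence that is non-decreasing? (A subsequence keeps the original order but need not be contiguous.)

5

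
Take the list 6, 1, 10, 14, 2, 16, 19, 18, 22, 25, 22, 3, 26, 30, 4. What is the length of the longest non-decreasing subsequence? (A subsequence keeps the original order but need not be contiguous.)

Track the smallest tail for each achievable length (allowing ties):
6 → extends → [6]
1 → replaces 6 → [1]
10 → extends → [1, 10]
14 → extends → [1, 10, 14]
2 → replaces 10 → [1, 2, 14]
16 → extends → [1, 2, 14, 16]
19 → extends → [1, 2, 14, 16, 19]
18 → replaces 19 → [1, 2, 14, 16, 18]
22 → extends → [1, 2, 14, 16, 18, 22]
25 → extends → [1, 2, 14, 16, 18, 22, 25]
22 → replaces 25 → [1, 2, 14, 16, 18, 22, 22]
3 → replaces 14 → [1, 2, 3, 16, 18, 22, 22]
26 → extends → [1, 2, 3, 16, 18, 22, 22, 26]
30 → extends → [1, 2, 3, 16, 18, 22, 22, 26, 30]
4 → replaces 16 → [1, 2, 3, 4, 18, 22, 22, 26, 30]
Nine tails, so the longest non-decreasing subsequence has length 9 (e.g. 6, 10, 14, 16, 19, 22, 25, 26, 30).

9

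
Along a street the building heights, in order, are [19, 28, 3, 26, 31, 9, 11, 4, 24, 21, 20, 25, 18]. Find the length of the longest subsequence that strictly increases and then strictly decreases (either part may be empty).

7

inc[i] = longest strictly increasing subsequence ending at i; dec[i] = longest strictly decreasing subsequence starting at i:
i:      1  2  3  4  5  6  7  8  9 10 11 12 13
a[i]:  19 28  3 26 31  9 11  4 24 21 20 25 18
inc:    1  2  1  2  3  2  3  2  4  4  4  5  4
dec:    3  6  1  5  5  2  2  1  4  3  2  2  1
Best peak at i=2 (value 28): inc=2, dec=6, length 2+6−1 = 7.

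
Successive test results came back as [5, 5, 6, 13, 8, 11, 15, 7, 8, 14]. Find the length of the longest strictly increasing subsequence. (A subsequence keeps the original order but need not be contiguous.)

5

Track the smallest tail for each achievable length (strict):
5 → extends → [5]
5 → already a tail → [5]
6 → extends → [5, 6]
13 → extends → [5, 6, 13]
8 → replaces 13 → [5, 6, 8]
11 → extends → [5, 6, 8, 11]
15 → extends → [5, 6, 8, 11, 15]
7 → replaces 8 → [5, 6, 7, 11, 15]
8 → replaces 11 → [5, 6, 7, 8, 15]
14 → replaces 15 → [5, 6, 7, 8, 14]
Five tails, so the longest strictly increasing subsequence has length 5 (e.g. 5, 6, 8, 11, 15).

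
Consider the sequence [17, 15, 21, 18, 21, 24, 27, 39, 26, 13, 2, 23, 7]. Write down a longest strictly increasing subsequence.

Patience tails give the LIS length; then backtrack through the dp parents:
17 → extends → [17]
15 → replaces 17 → [15]
21 → extends → [15, 21]
18 → replaces 21 → [15, 18]
21 → extends → [15, 18, 21]
24 → extends → [15, 18, 21, 24]
27 → extends → [15, 18, 21, 24, 27]
39 → extends → [15, 18, 21, 24, 27, 39]
26 → replaces 27 → [15, 18, 21, 24, 26, 39]
13 → replaces 15 → [13, 18, 21, 24, 26, 39]
2 → replaces 13 → [2, 18, 21, 24, 26, 39]
23 → replaces 24 → [2, 18, 21, 23, 26, 39]
7 → replaces 18 → [2, 7, 21, 23, 26, 39]
Length 6; one witness is 17, 18, 21, 24, 27, 39.

17, 18, 21, 24, 27, 39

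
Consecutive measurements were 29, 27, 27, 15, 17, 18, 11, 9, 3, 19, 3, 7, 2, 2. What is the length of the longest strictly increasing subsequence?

4

Let dp[i] be the length of the longest such subsequence ending at index i:
i:      1  2  3  4  5  6  7  8  9 10 11 12 13 14
a[i]:  29 27 27 15 17 18 11  9  3 19  3  7  2  2
dp:     1  1  1  1  2  3  1  1  1  4  1  2  1  1
Maximum dp value is 4.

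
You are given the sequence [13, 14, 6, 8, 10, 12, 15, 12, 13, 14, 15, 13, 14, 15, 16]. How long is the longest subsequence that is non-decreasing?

10

Let dp[i] be the length of the longest such subsequence ending at index i:
i:      1  2  3  4  5  6  7  8  9 10 11 12 13 14 15
a[i]:  13 14  6  8 10 12 15 12 13 14 15 13 14 15 16
dp:     1  2  1  2  3  4  5  5  6  7  8  7  8  9 10
Maximum dp value is 10.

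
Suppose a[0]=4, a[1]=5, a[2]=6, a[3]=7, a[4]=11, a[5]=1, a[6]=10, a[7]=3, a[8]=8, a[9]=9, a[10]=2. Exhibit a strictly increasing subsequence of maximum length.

4, 5, 6, 7, 8, 9

Patience tails give the LIS length; then backtrack through the dp parents:
4 → extends → [4]
5 → extends → [4, 5]
6 → extends → [4, 5, 6]
7 → extends → [4, 5, 6, 7]
11 → extends → [4, 5, 6, 7, 11]
1 → replaces 4 → [1, 5, 6, 7, 11]
10 → replaces 11 → [1, 5, 6, 7, 10]
3 → replaces 5 → [1, 3, 6, 7, 10]
8 → replaces 10 → [1, 3, 6, 7, 8]
9 → extends → [1, 3, 6, 7, 8, 9]
2 → replaces 3 → [1, 2, 6, 7, 8, 9]
Length 6; one witness is 4, 5, 6, 7, 8, 9.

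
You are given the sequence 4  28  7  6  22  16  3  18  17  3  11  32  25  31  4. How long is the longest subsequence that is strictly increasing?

Let dp[i] be the length of the longest such subsequence ending at index i:
i:      1  2  3  4  5  6  7  8  9 10 11 12 13 14 15
a[i]:   4 28  7  6 22 16  3 18 17  3 11 32 25 31  4
dp:     1  2  2  2  3  3  1  4  4  1  3  5  5  6  2
Maximum dp value is 6.

6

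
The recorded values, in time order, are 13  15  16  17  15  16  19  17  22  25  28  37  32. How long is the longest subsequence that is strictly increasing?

Let dp[i] be the length of the longest such subsequence ending at index i:
i:      1  2  3  4  5  6  7  8  9 10 11 12 13
a[i]:  13 15 16 17 15 16 19 17 22 25 28 37 32
dp:     1  2  3  4  2  3  5  4  6  7  8  9  9
Maximum dp value is 9.

9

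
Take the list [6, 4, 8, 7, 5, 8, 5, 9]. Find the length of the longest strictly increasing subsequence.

4

Let dp[i] be the length of the longest such subsequence ending at index i:
i:     1 2 3 4 5 6 7 8
a[i]:  6 4 8 7 5 8 5 9
dp:    1 1 2 2 2 3 2 4
Maximum dp value is 4.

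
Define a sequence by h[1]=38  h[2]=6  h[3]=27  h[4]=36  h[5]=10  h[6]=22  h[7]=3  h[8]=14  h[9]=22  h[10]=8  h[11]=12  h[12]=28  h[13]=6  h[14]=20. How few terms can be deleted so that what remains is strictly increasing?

Fewest deletions = n − (longest strictly increasing subsequence).
Patience tails:
38 → extends → [38]
6 → replaces 38 → [6]
27 → extends → [6, 27]
36 → extends → [6, 27, 36]
10 → replaces 27 → [6, 10, 36]
22 → replaces 36 → [6, 10, 22]
3 → replaces 6 → [3, 10, 22]
14 → replaces 22 → [3, 10, 14]
22 → extends → [3, 10, 14, 22]
8 → replaces 10 → [3, 8, 14, 22]
12 → replaces 14 → [3, 8, 12, 22]
28 → extends → [3, 8, 12, 22, 28]
6 → replaces 8 → [3, 6, 12, 22, 28]
20 → replaces 22 → [3, 6, 12, 20, 28]
Longest strictly increasing subsequence has length 5, so deletions = 14 − 5 = 9.

9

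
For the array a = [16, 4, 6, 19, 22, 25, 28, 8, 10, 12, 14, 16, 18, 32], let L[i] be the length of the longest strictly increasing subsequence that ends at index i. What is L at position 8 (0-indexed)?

dp[i] = 1 + max{dp[j] : j<i, a[j]<a[i]} (or 1 if no such j):
i:      0  1  2  3  4  5  6  7  8  9 10 11 12 13
a[i]:  16  4  6 19 22 25 28  8 10 12 14 16 18 32
dp:     1  1  2  3  4  5  6  3  4  5  6  7  8  9
At index 8 the value is 4.

4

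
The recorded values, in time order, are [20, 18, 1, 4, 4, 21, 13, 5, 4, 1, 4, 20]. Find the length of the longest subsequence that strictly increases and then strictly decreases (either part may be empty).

7

inc[i] = longest strictly increasing subsequence ending at i; dec[i] = longest strictly decreasing subsequence starting at i:
i:      1  2  3  4  5  6  7  8  9 10 11 12
a[i]:  20 18  1  4  4 21 13  5  4  1  4 20
inc:    1  1  1  2  2  3  3  3  2  1  2  4
dec:    6  5  1  2  2  5  4  3  2  1  1  1
Best peak at i=6 (value 21): inc=3, dec=5, length 3+5−1 = 7.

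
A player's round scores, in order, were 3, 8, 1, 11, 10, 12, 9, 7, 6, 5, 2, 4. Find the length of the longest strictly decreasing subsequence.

Let dp[i] be the longest strictly decreasing subsequence ending at i:
i:      1  2  3  4  5  6  7  8  9 10 11 12
a[i]:   3  8  1 11 10 12  9  7  6  5  2  4
dp:     1  1  2  1  2  1  3  4  5  6  7  7
Maximum is 7.

7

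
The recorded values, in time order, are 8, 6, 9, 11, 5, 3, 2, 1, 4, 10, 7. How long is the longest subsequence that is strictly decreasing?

6

Let dp[i] be the longest strictly decreasing subsequence ending at i:
i:      1  2  3  4  5  6  7  8  9 10 11
a[i]:   8  6  9 11  5  3  2  1  4 10  7
dp:     1  2  1  1  3  4  5  6  4  2  3
Maximum is 6.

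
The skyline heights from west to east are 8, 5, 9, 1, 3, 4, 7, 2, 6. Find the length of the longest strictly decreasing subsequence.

4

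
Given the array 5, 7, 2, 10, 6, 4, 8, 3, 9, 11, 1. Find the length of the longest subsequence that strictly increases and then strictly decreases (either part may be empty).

7

inc[i] = longest strictly increasing subsequence ending at i; dec[i] = longest strictly decreasing subsequence starting at i:
i:      1  2  3  4  5  6  7  8  9 10 11
a[i]:   5  7  2 10  6  4  8  3  9 11  1
inc:    1  2  1  3  2  2  3  2  4  5  1
dec:    4  5  2  5  4  3  3  2  2  2  1
Best peak at i=4 (value 10): inc=3, dec=5, length 3+5−1 = 7.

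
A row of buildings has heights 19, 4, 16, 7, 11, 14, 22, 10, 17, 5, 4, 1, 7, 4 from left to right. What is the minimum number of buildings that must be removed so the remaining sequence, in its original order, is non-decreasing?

9

Fewest deletions = n − (longest non-decreasing subsequence).
i:      1  2  3  4  5  6  7  8  9 10 11 12 13 14
a[i]:  19  4 16  7 11 14 22 10 17  5  4  1  7  4
dp:     1  1  2  2  3  4  5  3  5  2  2  1  3  3
max dp = 5, so deletions = 14 − 5 = 9.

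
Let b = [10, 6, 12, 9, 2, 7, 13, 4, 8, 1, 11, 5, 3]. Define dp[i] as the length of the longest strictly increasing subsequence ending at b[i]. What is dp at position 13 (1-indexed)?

2

dp[i] = 1 + max{dp[j] : j<i, b[j]<b[i]} (or 1 if no such j):
i:      1  2  3  4  5  6  7  8  9 10 11 12 13
b[i]:  10  6 12  9  2  7 13  4  8  1 11  5  3
dp:     1  1  2  2  1  2  3  2  3  1  4  3  2
At index 13 the value is 2.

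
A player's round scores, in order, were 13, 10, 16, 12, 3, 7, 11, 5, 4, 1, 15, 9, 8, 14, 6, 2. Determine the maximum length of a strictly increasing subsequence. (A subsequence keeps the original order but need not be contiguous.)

4

Track the smallest tail for each achievable length (strict):
13 → extends → [13]
10 → replaces 13 → [10]
16 → extends → [10, 16]
12 → replaces 16 → [10, 12]
3 → replaces 10 → [3, 12]
7 → replaces 12 → [3, 7]
11 → extends → [3, 7, 11]
5 → replaces 7 → [3, 5, 11]
4 → replaces 5 → [3, 4, 11]
1 → replaces 3 → [1, 4, 11]
15 → extends → [1, 4, 11, 15]
9 → replaces 11 → [1, 4, 9, 15]
8 → replaces 9 → [1, 4, 8, 15]
14 → replaces 15 → [1, 4, 8, 14]
6 → replaces 8 → [1, 4, 6, 14]
2 → replaces 4 → [1, 2, 6, 14]
Four tails, so the longest strictly increasing subsequence has length 4 (e.g. 3, 7, 11, 15).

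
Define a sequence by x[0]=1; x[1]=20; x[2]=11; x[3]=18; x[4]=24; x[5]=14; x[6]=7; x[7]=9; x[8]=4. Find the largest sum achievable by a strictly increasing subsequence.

54

Let S[i] be the best sum of a strictly increasing subsequence ending at i:
i:      0  1  2  3  4  5  6  7  8
x[i]:   1 20 11 18 24 14  7  9  4
S:      1 21 12 30 54 26  8 17  5
Maximum is 54 (e.g. 1 + 11 + 18 + 24).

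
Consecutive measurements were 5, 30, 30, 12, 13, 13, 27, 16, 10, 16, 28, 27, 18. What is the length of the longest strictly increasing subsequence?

5

Track the smallest tail for each achievable length (strict):
5 → extends → [5]
30 → extends → [5, 30]
30 → already a tail → [5, 30]
12 → replaces 30 → [5, 12]
13 → extends → [5, 12, 13]
13 → already a tail → [5, 12, 13]
27 → extends → [5, 12, 13, 27]
16 → replaces 27 → [5, 12, 13, 16]
10 → replaces 12 → [5, 10, 13, 16]
16 → already a tail → [5, 10, 13, 16]
28 → extends → [5, 10, 13, 16, 28]
27 → replaces 28 → [5, 10, 13, 16, 27]
18 → replaces 27 → [5, 10, 13, 16, 18]
Five tails, so the longest strictly increasing subsequence has length 5 (e.g. 5, 12, 13, 27, 28).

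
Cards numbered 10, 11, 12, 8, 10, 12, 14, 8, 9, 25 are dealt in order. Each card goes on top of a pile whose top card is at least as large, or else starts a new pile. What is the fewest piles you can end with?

5

Place each on the leftmost legal pile:
10 → new pile 1 (tops now [10])
11 → new pile 2 (tops now [10, 11])
12 → new pile 3 (tops now [10, 11, 12])
8 → pile 1 (tops now [8, 11, 12])
10 → pile 2 (tops now [8, 10, 12])
12 → pile 3 (tops now [8, 10, 12])
14 → new pile 4 (tops now [8, 10, 12, 14])
8 → pile 1 (tops now [8, 10, 12, 14])
9 → pile 2 (tops now [8, 9, 12, 14])
25 → new pile 5 (tops now [8, 9, 12, 14, 25])
Five piles.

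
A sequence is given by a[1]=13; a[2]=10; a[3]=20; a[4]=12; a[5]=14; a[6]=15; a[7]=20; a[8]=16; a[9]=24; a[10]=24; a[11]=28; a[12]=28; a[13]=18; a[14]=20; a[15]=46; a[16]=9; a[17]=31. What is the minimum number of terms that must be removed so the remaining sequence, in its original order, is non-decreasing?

7

Fewest deletions = n − (longest non-decreasing subsequence).
Patience tails:
13 → extends → [13]
10 → replaces 13 → [10]
20 → extends → [10, 20]
12 → replaces 20 → [10, 12]
14 → extends → [10, 12, 14]
15 → extends → [10, 12, 14, 15]
20 → extends → [10, 12, 14, 15, 20]
16 → replaces 20 → [10, 12, 14, 15, 16]
24 → extends → [10, 12, 14, 15, 16, 24]
24 → extends → [10, 12, 14, 15, 16, 24, 24]
28 → extends → [10, 12, 14, 15, 16, 24, 24, 28]
28 → extends → [10, 12, 14, 15, 16, 24, 24, 28, 28]
18 → replaces 24 → [10, 12, 14, 15, 16, 18, 24, 28, 28]
20 → replaces 24 → [10, 12, 14, 15, 16, 18, 20, 28, 28]
46 → extends → [10, 12, 14, 15, 16, 18, 20, 28, 28, 46]
9 → replaces 10 → [9, 12, 14, 15, 16, 18, 20, 28, 28, 46]
31 → replaces 46 → [9, 12, 14, 15, 16, 18, 20, 28, 28, 31]
Longest non-decreasing subsequence has length 10, so deletions = 17 − 10 = 7.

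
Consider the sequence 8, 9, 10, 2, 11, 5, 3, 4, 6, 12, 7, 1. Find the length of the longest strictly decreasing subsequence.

Negate each value so 'decreasing' becomes 'increasing', then run patience tails on the negated sequence:
-8 → extends → [-8]
-9 → replaces -8 → [-9]
-10 → replaces -9 → [-10]
-2 → extends → [-10, -2]
-11 → replaces -10 → [-11, -2]
-5 → replaces -2 → [-11, -5]
-3 → extends → [-11, -5, -3]
-4 → replaces -3 → [-11, -5, -4]
-6 → replaces -5 → [-11, -6, -4]
-12 → replaces -11 → [-12, -6, -4]
-7 → replaces -6 → [-12, -7, -4]
-1 → extends → [-12, -7, -4, -1]
Four tails, so the longest strictly decreasing subsequence of the original has length 4.

4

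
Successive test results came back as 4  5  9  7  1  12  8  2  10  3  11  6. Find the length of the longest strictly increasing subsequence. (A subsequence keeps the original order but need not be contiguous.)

Track the smallest tail for each achievable length (strict):
4 → extends → [4]
5 → extends → [4, 5]
9 → extends → [4, 5, 9]
7 → replaces 9 → [4, 5, 7]
1 → replaces 4 → [1, 5, 7]
12 → extends → [1, 5, 7, 12]
8 → replaces 12 → [1, 5, 7, 8]
2 → replaces 5 → [1, 2, 7, 8]
10 → extends → [1, 2, 7, 8, 10]
3 → replaces 7 → [1, 2, 3, 8, 10]
11 → extends → [1, 2, 3, 8, 10, 11]
6 → replaces 8 → [1, 2, 3, 6, 10, 11]
Six tails, so the longest strictly increasing subsequence has length 6 (e.g. 4, 5, 7, 8, 10, 11).

6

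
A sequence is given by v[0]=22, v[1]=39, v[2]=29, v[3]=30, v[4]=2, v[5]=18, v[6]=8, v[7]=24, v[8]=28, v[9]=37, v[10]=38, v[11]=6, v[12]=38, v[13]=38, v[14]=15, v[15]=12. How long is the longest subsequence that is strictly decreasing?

5

Negate each value so 'decreasing' becomes 'increasing', then run patience tails on the negated sequence:
-22 → extends → [-22]
-39 → replaces -22 → [-39]
-29 → extends → [-39, -29]
-30 → replaces -29 → [-39, -30]
-2 → extends → [-39, -30, -2]
-18 → replaces -2 → [-39, -30, -18]
-8 → extends → [-39, -30, -18, -8]
-24 → replaces -18 → [-39, -30, -24, -8]
-28 → replaces -24 → [-39, -30, -28, -8]
-37 → replaces -30 → [-39, -37, -28, -8]
-38 → replaces -37 → [-39, -38, -28, -8]
-6 → extends → [-39, -38, -28, -8, -6]
-38 → already a tail → [-39, -38, -28, -8, -6]
-38 → already a tail → [-39, -38, -28, -8, -6]
-15 → replaces -8 → [-39, -38, -28, -15, -6]
-12 → replaces -6 → [-39, -38, -28, -15, -12]
Five tails, so the longest strictly decreasing subsequence of the original has length 5.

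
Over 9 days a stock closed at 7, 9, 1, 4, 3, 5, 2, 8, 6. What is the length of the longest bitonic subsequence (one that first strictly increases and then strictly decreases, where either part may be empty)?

inc[i] = longest strictly increasing subsequence ending at i; dec[i] = longest strictly decreasing subsequence starting at i:
i:     1 2 3 4 5 6 7 8 9
a[i]:  7 9 1 4 3 5 2 8 6
inc:   1 2 1 2 2 3 2 4 4
dec:   4 4 1 3 2 2 1 2 1
Best peak at i=2 (value 9): inc=2, dec=4, length 2+4−1 = 5.

5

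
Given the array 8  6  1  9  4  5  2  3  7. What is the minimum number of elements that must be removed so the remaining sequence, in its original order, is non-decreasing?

5

Fewest deletions = n − (longest non-decreasing subsequence).
Patience tails:
8 → extends → [8]
6 → replaces 8 → [6]
1 → replaces 6 → [1]
9 → extends → [1, 9]
4 → replaces 9 → [1, 4]
5 → extends → [1, 4, 5]
2 → replaces 4 → [1, 2, 5]
3 → replaces 5 → [1, 2, 3]
7 → extends → [1, 2, 3, 7]
Longest non-decreasing subsequence has length 4, so deletions = 9 − 4 = 5.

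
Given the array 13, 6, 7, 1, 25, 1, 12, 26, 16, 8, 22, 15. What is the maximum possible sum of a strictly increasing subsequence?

Let S[i] be the best sum of a strictly increasing subsequence ending at i:
i:      1  2  3  4  5  6  7  8  9 10 11 12
a[i]:  13  6  7  1 25  1 12 26 16  8 22 15
S:     13  6 13  1 38  1 25 64 41 21 63 40
Maximum is 64 (e.g. 6 + 7 + 25 + 26).

64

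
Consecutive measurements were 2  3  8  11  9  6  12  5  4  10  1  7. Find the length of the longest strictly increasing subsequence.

5

Track the smallest tail for each achievable length (strict):
2 → extends → [2]
3 → extends → [2, 3]
8 → extends → [2, 3, 8]
11 → extends → [2, 3, 8, 11]
9 → replaces 11 → [2, 3, 8, 9]
6 → replaces 8 → [2, 3, 6, 9]
12 → extends → [2, 3, 6, 9, 12]
5 → replaces 6 → [2, 3, 5, 9, 12]
4 → replaces 5 → [2, 3, 4, 9, 12]
10 → replaces 12 → [2, 3, 4, 9, 10]
1 → replaces 2 → [1, 3, 4, 9, 10]
7 → replaces 9 → [1, 3, 4, 7, 10]
Five tails, so the longest strictly increasing subsequence has length 5 (e.g. 2, 3, 8, 11, 12).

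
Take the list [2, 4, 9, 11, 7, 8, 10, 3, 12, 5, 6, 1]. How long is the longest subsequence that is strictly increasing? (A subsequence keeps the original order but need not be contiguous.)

Track the smallest tail for each achievable length (strict):
2 → extends → [2]
4 → extends → [2, 4]
9 → extends → [2, 4, 9]
11 → extends → [2, 4, 9, 11]
7 → replaces 9 → [2, 4, 7, 11]
8 → replaces 11 → [2, 4, 7, 8]
10 → extends → [2, 4, 7, 8, 10]
3 → replaces 4 → [2, 3, 7, 8, 10]
12 → extends → [2, 3, 7, 8, 10, 12]
5 → replaces 7 → [2, 3, 5, 8, 10, 12]
6 → replaces 8 → [2, 3, 5, 6, 10, 12]
1 → replaces 2 → [1, 3, 5, 6, 10, 12]
Six tails, so the longest strictly increasing subsequence has length 6 (e.g. 2, 4, 7, 8, 10, 12).

6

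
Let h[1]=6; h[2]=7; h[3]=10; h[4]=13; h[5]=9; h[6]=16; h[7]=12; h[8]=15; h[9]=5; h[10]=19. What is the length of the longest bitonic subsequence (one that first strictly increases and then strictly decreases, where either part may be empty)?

7

inc[i] = longest strictly increasing subsequence ending at i; dec[i] = longest strictly decreasing subsequence starting at i:
i:      1  2  3  4  5  6  7  8  9 10
h[i]:   6  7 10 13  9 16 12 15  5 19
inc:    1  2  3  4  3  5  4  5  1  6
dec:    2  2  3  3  2  3  2  2  1  1
Best peak at i=6 (value 16): inc=5, dec=3, length 5+3−1 = 7.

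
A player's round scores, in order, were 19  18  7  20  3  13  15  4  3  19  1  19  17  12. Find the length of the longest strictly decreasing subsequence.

Let dp[i] be the longest strictly decreasing subsequence ending at i:
i:      1  2  3  4  5  6  7  8  9 10 11 12 13 14
a[i]:  19 18  7 20  3 13 15  4  3 19  1 19 17 12
dp:     1  2  3  1  4  3  3  4  5  2  6  2  3  4
Maximum is 6.

6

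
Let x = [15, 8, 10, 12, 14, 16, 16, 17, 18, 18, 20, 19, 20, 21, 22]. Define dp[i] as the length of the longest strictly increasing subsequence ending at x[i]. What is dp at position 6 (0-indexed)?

dp[i] = 1 + max{dp[j] : j<i, x[j]<x[i]} (or 1 if no such j):
i:      0  1  2  3  4  5  6  7  8  9 10 11 12 13 14
x[i]:  15  8 10 12 14 16 16 17 18 18 20 19 20 21 22
dp:     1  1  2  3  4  5  5  6  7  7  8  8  9 10 11
At index 6 the value is 5.

5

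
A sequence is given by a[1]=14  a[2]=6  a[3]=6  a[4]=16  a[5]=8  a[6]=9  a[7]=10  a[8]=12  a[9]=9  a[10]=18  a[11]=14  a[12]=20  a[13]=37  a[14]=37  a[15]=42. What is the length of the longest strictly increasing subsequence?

9

Track the smallest tail for each achievable length (strict):
14 → extends → [14]
6 → replaces 14 → [6]
6 → already a tail → [6]
16 → extends → [6, 16]
8 → replaces 16 → [6, 8]
9 → extends → [6, 8, 9]
10 → extends → [6, 8, 9, 10]
12 → extends → [6, 8, 9, 10, 12]
9 → already a tail → [6, 8, 9, 10, 12]
18 → extends → [6, 8, 9, 10, 12, 18]
14 → replaces 18 → [6, 8, 9, 10, 12, 14]
20 → extends → [6, 8, 9, 10, 12, 14, 20]
37 → extends → [6, 8, 9, 10, 12, 14, 20, 37]
37 → already a tail → [6, 8, 9, 10, 12, 14, 20, 37]
42 → extends → [6, 8, 9, 10, 12, 14, 20, 37, 42]
Nine tails, so the longest strictly increasing subsequence has length 9 (e.g. 6, 8, 9, 10, 12, 18, 20, 37, 42).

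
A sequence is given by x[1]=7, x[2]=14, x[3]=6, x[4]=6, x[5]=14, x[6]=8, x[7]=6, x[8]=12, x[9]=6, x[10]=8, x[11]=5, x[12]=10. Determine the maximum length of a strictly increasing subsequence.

3

Let dp[i] be the length of the longest such subsequence ending at index i:
i:      1  2  3  4  5  6  7  8  9 10 11 12
x[i]:   7 14  6  6 14  8  6 12  6  8  5 10
dp:     1  2  1  1  2  2  1  3  1  2  1  3
Maximum dp value is 3.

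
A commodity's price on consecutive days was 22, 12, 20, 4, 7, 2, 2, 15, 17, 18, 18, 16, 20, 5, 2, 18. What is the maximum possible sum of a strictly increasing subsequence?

82

Let S[i] be the best sum of a strictly increasing subsequence ending at i:
i:      1  2  3  4  5  6  7  8  9 10 11 12 13 14 15 16
a[i]:  22 12 20  4  7  2  2 15 17 18 18 16 20  5  2 18
S:     22 12 32  4 11  2  2 27 44 62 62 43 82  9  2 62
Maximum is 82 (e.g. 12 + 15 + 17 + 18 + 20).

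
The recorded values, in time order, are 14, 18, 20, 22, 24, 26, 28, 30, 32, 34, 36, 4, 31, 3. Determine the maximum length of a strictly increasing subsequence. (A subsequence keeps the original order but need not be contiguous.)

11

Let dp[i] be the length of the longest such subsequence ending at index i:
i:      1  2  3  4  5  6  7  8  9 10 11 12 13 14
a[i]:  14 18 20 22 24 26 28 30 32 34 36  4 31  3
dp:     1  2  3  4  5  6  7  8  9 10 11  1  9  1
Maximum dp value is 11.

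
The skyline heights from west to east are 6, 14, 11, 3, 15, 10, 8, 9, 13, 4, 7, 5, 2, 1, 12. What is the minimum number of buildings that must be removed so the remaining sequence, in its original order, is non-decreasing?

Fewest deletions = n − (longest non-decreasing subsequence).
Patience tails:
6 → extends → [6]
14 → extends → [6, 14]
11 → replaces 14 → [6, 11]
3 → replaces 6 → [3, 11]
15 → extends → [3, 11, 15]
10 → replaces 11 → [3, 10, 15]
8 → replaces 10 → [3, 8, 15]
9 → replaces 15 → [3, 8, 9]
13 → extends → [3, 8, 9, 13]
4 → replaces 8 → [3, 4, 9, 13]
7 → replaces 9 → [3, 4, 7, 13]
5 → replaces 7 → [3, 4, 5, 13]
2 → replaces 3 → [2, 4, 5, 13]
1 → replaces 2 → [1, 4, 5, 13]
12 → replaces 13 → [1, 4, 5, 12]
Longest non-decreasing subsequence has length 4, so deletions = 15 − 4 = 11.

11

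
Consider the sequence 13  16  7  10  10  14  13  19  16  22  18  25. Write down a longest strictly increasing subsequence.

7, 10, 14, 19, 22, 25

Patience tails give the LIS length; then backtrack through the dp parents:
13 → extends → [13]
16 → extends → [13, 16]
7 → replaces 13 → [7, 16]
10 → replaces 16 → [7, 10]
10 → already a tail → [7, 10]
14 → extends → [7, 10, 14]
13 → replaces 14 → [7, 10, 13]
19 → extends → [7, 10, 13, 19]
16 → replaces 19 → [7, 10, 13, 16]
22 → extends → [7, 10, 13, 16, 22]
18 → replaces 22 → [7, 10, 13, 16, 18]
25 → extends → [7, 10, 13, 16, 18, 25]
Length 6; one witness is 7, 10, 14, 19, 22, 25.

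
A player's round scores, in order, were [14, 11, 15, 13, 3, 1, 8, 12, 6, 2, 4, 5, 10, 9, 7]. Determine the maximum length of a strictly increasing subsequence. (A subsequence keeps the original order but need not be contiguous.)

Track the smallest tail for each achievable length (strict):
14 → extends → [14]
11 → replaces 14 → [11]
15 → extends → [11, 15]
13 → replaces 15 → [11, 13]
3 → replaces 11 → [3, 13]
1 → replaces 3 → [1, 13]
8 → replaces 13 → [1, 8]
12 → extends → [1, 8, 12]
6 → replaces 8 → [1, 6, 12]
2 → replaces 6 → [1, 2, 12]
4 → replaces 12 → [1, 2, 4]
5 → extends → [1, 2, 4, 5]
10 → extends → [1, 2, 4, 5, 10]
9 → replaces 10 → [1, 2, 4, 5, 9]
7 → replaces 9 → [1, 2, 4, 5, 7]
Five tails, so the longest strictly increasing subsequence has length 5 (e.g. 1, 2, 4, 5, 10).

5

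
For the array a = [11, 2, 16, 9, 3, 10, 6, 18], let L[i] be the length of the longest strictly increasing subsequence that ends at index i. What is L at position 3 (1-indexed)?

2

dp[i] = 1 + max{dp[j] : j<i, a[j]<a[i]} (or 1 if no such j):
i:      1  2  3  4  5  6  7  8
a[i]:  11  2 16  9  3 10  6 18
dp:     1  1  2  2  2  3  3  4
At index 3 the value is 2.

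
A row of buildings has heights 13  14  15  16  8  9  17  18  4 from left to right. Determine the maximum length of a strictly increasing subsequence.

Track the smallest tail for each achievable length (strict):
13 → extends → [13]
14 → extends → [13, 14]
15 → extends → [13, 14, 15]
16 → extends → [13, 14, 15, 16]
8 → replaces 13 → [8, 14, 15, 16]
9 → replaces 14 → [8, 9, 15, 16]
17 → extends → [8, 9, 15, 16, 17]
18 → extends → [8, 9, 15, 16, 17, 18]
4 → replaces 8 → [4, 9, 15, 16, 17, 18]
Six tails, so the longest strictly increasing subsequence has length 6 (e.g. 13, 14, 15, 16, 17, 18).

6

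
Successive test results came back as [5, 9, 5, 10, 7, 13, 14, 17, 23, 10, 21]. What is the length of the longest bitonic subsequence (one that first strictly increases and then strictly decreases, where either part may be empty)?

inc[i] = longest strictly increasing subsequence ending at i; dec[i] = longest strictly decreasing subsequence starting at i:
i:      1  2  3  4  5  6  7  8  9 10 11
a[i]:   5  9  5 10  7 13 14 17 23 10 21
inc:    1  2  1  3  2  4  5  6  7  3  7
dec:    1  2  1  2  1  2  2  2  2  1  1
Best peak at i=9 (value 23): inc=7, dec=2, length 7+2−1 = 8.

8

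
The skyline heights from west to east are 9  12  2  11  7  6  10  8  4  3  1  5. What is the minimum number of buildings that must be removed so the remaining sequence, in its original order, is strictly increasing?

9

Fewest deletions = n − (longest strictly increasing subsequence).
Patience tails:
9 → extends → [9]
12 → extends → [9, 12]
2 → replaces 9 → [2, 12]
11 → replaces 12 → [2, 11]
7 → replaces 11 → [2, 7]
6 → replaces 7 → [2, 6]
10 → extends → [2, 6, 10]
8 → replaces 10 → [2, 6, 8]
4 → replaces 6 → [2, 4, 8]
3 → replaces 4 → [2, 3, 8]
1 → replaces 2 → [1, 3, 8]
5 → replaces 8 → [1, 3, 5]
Longest strictly increasing subsequence has length 3, so deletions = 12 − 3 = 9.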